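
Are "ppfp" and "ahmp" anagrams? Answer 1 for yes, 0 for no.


Strings: "ppfp", "ahmp"
Sorted first:  fppp
Sorted second: ahmp
Differ at position 0: 'f' vs 'a' => not anagrams

0


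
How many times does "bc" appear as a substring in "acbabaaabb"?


Searching for "bc" in "acbabaaabb"
Scanning each position:
  Position 0: "ac" => no
  Position 1: "cb" => no
  Position 2: "ba" => no
  Position 3: "ab" => no
  Position 4: "ba" => no
  Position 5: "aa" => no
  Position 6: "aa" => no
  Position 7: "ab" => no
  Position 8: "bb" => no
Total occurrences: 0

0


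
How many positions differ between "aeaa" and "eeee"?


Comparing "aeaa" and "eeee" position by position:
  Position 0: 'a' vs 'e' => DIFFER
  Position 1: 'e' vs 'e' => same
  Position 2: 'a' vs 'e' => DIFFER
  Position 3: 'a' vs 'e' => DIFFER
Positions that differ: 3

3


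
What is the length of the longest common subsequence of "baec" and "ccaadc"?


LCS of "baec" and "ccaadc"
DP table:
           c    c    a    a    d    c
      0    0    0    0    0    0    0
  b   0    0    0    0    0    0    0
  a   0    0    0    1    1    1    1
  e   0    0    0    1    1    1    1
  c   0    1    1    1    1    1    2
LCS length = dp[4][6] = 2

2


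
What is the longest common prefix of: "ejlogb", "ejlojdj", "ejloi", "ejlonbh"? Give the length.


Words: ejlogb, ejlojdj, ejloi, ejlonbh
  Position 0: all 'e' => match
  Position 1: all 'j' => match
  Position 2: all 'l' => match
  Position 3: all 'o' => match
  Position 4: ('g', 'j', 'i', 'n') => mismatch, stop
LCP = "ejlo" (length 4)

4


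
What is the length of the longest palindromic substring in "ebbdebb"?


Input: "ebbdebb"
Checking substrings for palindromes:
  [1:3] "bb" (len 2) => palindrome
  [5:7] "bb" (len 2) => palindrome
Longest palindromic substring: "bb" with length 2

2


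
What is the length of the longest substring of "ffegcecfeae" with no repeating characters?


Input: "ffegcecfeae"
Sliding window (track last position of each char):
  Position 0 ('f'): window [0,0] length 1 -- new best
  Position 1 ('f'): repeat (last at 0), move window start to 1
  Position 1 ('f'): window [1,1] length 1
  Position 2 ('e'): window [1,2] length 2 -- new best
  Position 3 ('g'): window [1,3] length 3 -- new best
  Position 4 ('c'): window [1,4] length 4 -- new best
  Position 5 ('e'): repeat (last at 2), move window start to 3
  Position 5 ('e'): window [3,5] length 3
  Position 6 ('c'): repeat (last at 4), move window start to 5
  Position 6 ('c'): window [5,6] length 2
  Position 7 ('f'): window [5,7] length 3
  Position 8 ('e'): repeat (last at 5), move window start to 6
  Position 8 ('e'): window [6,8] length 3
  Position 9 ('a'): window [6,9] length 4
  Position 10 ('e'): repeat (last at 8), move window start to 9
  Position 10 ('e'): window [9,10] length 2
Longest substring with no repeats: "fegc" with length 4

4


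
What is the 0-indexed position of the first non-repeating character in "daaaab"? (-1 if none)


Input: daaaab
Character frequencies:
  'a': 4
  'b': 1
  'd': 1
Scanning left to right for freq == 1:
  Position 0 ('d'): unique! => answer = 0

0


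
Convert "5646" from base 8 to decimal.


Input: "5646" in base 8
Positional expansion:
  Digit '5' (value 5) x 8^3 = 2560
  Digit '6' (value 6) x 8^2 = 384
  Digit '4' (value 4) x 8^1 = 32
  Digit '6' (value 6) x 8^0 = 6
Sum = 2982

2982


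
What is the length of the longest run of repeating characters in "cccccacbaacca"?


Input: "cccccacbaacca"
Scanning for longest run:
  Position 1 ('c'): continues run of 'c', length=2
  Position 2 ('c'): continues run of 'c', length=3
  Position 3 ('c'): continues run of 'c', length=4
  Position 4 ('c'): continues run of 'c', length=5
  Position 5 ('a'): new char, reset run to 1
  Position 6 ('c'): new char, reset run to 1
  Position 7 ('b'): new char, reset run to 1
  Position 8 ('a'): new char, reset run to 1
  Position 9 ('a'): continues run of 'a', length=2
  Position 10 ('c'): new char, reset run to 1
  Position 11 ('c'): continues run of 'c', length=2
  Position 12 ('a'): new char, reset run to 1
Longest run: 'c' with length 5

5


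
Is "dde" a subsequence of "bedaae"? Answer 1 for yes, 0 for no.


Check if "dde" is a subsequence of "bedaae"
Greedy scan:
  Position 0 ('b'): no match needed
  Position 1 ('e'): no match needed
  Position 2 ('d'): matches sub[0] = 'd'
  Position 3 ('a'): no match needed
  Position 4 ('a'): no match needed
  Position 5 ('e'): no match needed
Only matched 1/3 characters => not a subsequence

0


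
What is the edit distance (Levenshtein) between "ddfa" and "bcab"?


Computing edit distance: "ddfa" -> "bcab"
DP table:
           b    c    a    b
      0    1    2    3    4
  d   1    1    2    3    4
  d   2    2    2    3    4
  f   3    3    3    3    4
  a   4    4    4    3    4
Edit distance = dp[4][4] = 4

4


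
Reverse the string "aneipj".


Input: aneipj
Reading characters right to left:
  Position 5: 'j'
  Position 4: 'p'
  Position 3: 'i'
  Position 2: 'e'
  Position 1: 'n'
  Position 0: 'a'
Reversed: jpiena

jpiena


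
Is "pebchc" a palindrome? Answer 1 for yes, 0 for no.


Input: pebchc
Reversed: chcbep
  Compare pos 0 ('p') with pos 5 ('c'): MISMATCH
  Compare pos 1 ('e') with pos 4 ('h'): MISMATCH
  Compare pos 2 ('b') with pos 3 ('c'): MISMATCH
Result: not a palindrome

0


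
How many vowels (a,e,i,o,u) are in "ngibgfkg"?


Input: ngibgfkg
Checking each character:
  'n' at position 0: consonant
  'g' at position 1: consonant
  'i' at position 2: vowel (running total: 1)
  'b' at position 3: consonant
  'g' at position 4: consonant
  'f' at position 5: consonant
  'k' at position 6: consonant
  'g' at position 7: consonant
Total vowels: 1

1


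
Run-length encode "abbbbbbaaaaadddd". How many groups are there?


Input: abbbbbbaaaaadddd
Scanning for consecutive runs:
  Group 1: 'a' x 1 (positions 0-0)
  Group 2: 'b' x 6 (positions 1-6)
  Group 3: 'a' x 5 (positions 7-11)
  Group 4: 'd' x 4 (positions 12-15)
Total groups: 4

4


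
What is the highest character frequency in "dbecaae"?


Input: dbecaae
Character counts:
  'a': 2
  'b': 1
  'c': 1
  'd': 1
  'e': 2
Maximum frequency: 2

2


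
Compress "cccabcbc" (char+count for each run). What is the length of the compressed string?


Input: cccabcbc
Runs:
  'c' x 3 => "c3"
  'a' x 1 => "a1"
  'b' x 1 => "b1"
  'c' x 1 => "c1"
  'b' x 1 => "b1"
  'c' x 1 => "c1"
Compressed: "c3a1b1c1b1c1"
Compressed length: 12

12


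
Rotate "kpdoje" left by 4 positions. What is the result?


Input: "kpdoje", rotate left by 4
First 4 characters: "kpdo"
Remaining characters: "je"
Concatenate remaining + first: "je" + "kpdo" = "jekpdo"

jekpdo


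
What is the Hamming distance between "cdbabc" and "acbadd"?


Comparing "cdbabc" and "acbadd" position by position:
  Position 0: 'c' vs 'a' => differ
  Position 1: 'd' vs 'c' => differ
  Position 2: 'b' vs 'b' => same
  Position 3: 'a' vs 'a' => same
  Position 4: 'b' vs 'd' => differ
  Position 5: 'c' vs 'd' => differ
Total differences (Hamming distance): 4

4


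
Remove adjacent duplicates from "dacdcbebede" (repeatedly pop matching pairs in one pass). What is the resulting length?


Input: dacdcbebede
Stack-based adjacent duplicate removal:
  Read 'd': push. Stack: d
  Read 'a': push. Stack: da
  Read 'c': push. Stack: dac
  Read 'd': push. Stack: dacd
  Read 'c': push. Stack: dacdc
  Read 'b': push. Stack: dacdcb
  Read 'e': push. Stack: dacdcbe
  Read 'b': push. Stack: dacdcbeb
  Read 'e': push. Stack: dacdcbebe
  Read 'd': push. Stack: dacdcbebed
  Read 'e': push. Stack: dacdcbebede
Final stack: "dacdcbebede" (length 11)

11


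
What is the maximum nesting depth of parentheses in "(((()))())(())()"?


Input: "(((()))())(())()"
Tracking depth:
  Position 0 '(': depth becomes 1
  Position 1 '(': depth becomes 2
  Position 2 '(': depth becomes 3
  Position 3 '(': depth becomes 4
  Position 4 ')': depth becomes 3
  Position 5 ')': depth becomes 2
  Position 6 ')': depth becomes 1
  Position 7 '(': depth becomes 2
  Position 8 ')': depth becomes 1
  Position 9 ')': depth becomes 0
  Position 10 '(': depth becomes 1
  Position 11 '(': depth becomes 2
  Position 12 ')': depth becomes 1
  Position 13 ')': depth becomes 0
  Position 14 '(': depth becomes 1
  Position 15 ')': depth becomes 0
Maximum depth reached: 4

4


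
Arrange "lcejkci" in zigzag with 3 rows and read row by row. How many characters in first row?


Zigzag "lcejkci" into 3 rows:
Placing characters:
  'l' => row 0
  'c' => row 1
  'e' => row 2
  'j' => row 1
  'k' => row 0
  'c' => row 1
  'i' => row 2
Rows:
  Row 0: "lk"
  Row 1: "cjc"
  Row 2: "ei"
First row length: 2

2


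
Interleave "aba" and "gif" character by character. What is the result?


Interleaving "aba" and "gif":
  Position 0: 'a' from first, 'g' from second => "ag"
  Position 1: 'b' from first, 'i' from second => "bi"
  Position 2: 'a' from first, 'f' from second => "af"
Result: agbiaf

agbiaf


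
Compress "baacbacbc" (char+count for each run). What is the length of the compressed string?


Input: baacbacbc
Runs:
  'b' x 1 => "b1"
  'a' x 2 => "a2"
  'c' x 1 => "c1"
  'b' x 1 => "b1"
  'a' x 1 => "a1"
  'c' x 1 => "c1"
  'b' x 1 => "b1"
  'c' x 1 => "c1"
Compressed: "b1a2c1b1a1c1b1c1"
Compressed length: 16

16


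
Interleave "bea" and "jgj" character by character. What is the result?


Interleaving "bea" and "jgj":
  Position 0: 'b' from first, 'j' from second => "bj"
  Position 1: 'e' from first, 'g' from second => "eg"
  Position 2: 'a' from first, 'j' from second => "aj"
Result: bjegaj

bjegaj


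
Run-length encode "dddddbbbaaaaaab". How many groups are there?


Input: dddddbbbaaaaaab
Scanning for consecutive runs:
  Group 1: 'd' x 5 (positions 0-4)
  Group 2: 'b' x 3 (positions 5-7)
  Group 3: 'a' x 6 (positions 8-13)
  Group 4: 'b' x 1 (positions 14-14)
Total groups: 4

4


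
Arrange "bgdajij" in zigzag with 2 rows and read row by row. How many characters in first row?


Zigzag "bgdajij" into 2 rows:
Placing characters:
  'b' => row 0
  'g' => row 1
  'd' => row 0
  'a' => row 1
  'j' => row 0
  'i' => row 1
  'j' => row 0
Rows:
  Row 0: "bdjj"
  Row 1: "gai"
First row length: 4

4


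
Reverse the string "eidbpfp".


Input: eidbpfp
Reading characters right to left:
  Position 6: 'p'
  Position 5: 'f'
  Position 4: 'p'
  Position 3: 'b'
  Position 2: 'd'
  Position 1: 'i'
  Position 0: 'e'
Reversed: pfpbdie

pfpbdie


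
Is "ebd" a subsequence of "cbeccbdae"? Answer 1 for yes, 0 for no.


Check if "ebd" is a subsequence of "cbeccbdae"
Greedy scan:
  Position 0 ('c'): no match needed
  Position 1 ('b'): no match needed
  Position 2 ('e'): matches sub[0] = 'e'
  Position 3 ('c'): no match needed
  Position 4 ('c'): no match needed
  Position 5 ('b'): matches sub[1] = 'b'
  Position 6 ('d'): matches sub[2] = 'd'
  Position 7 ('a'): no match needed
  Position 8 ('e'): no match needed
All 3 characters matched => is a subsequence

1


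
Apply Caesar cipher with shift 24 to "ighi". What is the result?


Caesar cipher: shift "ighi" by 24
  'i' (pos 8) + 24 = pos 6 = 'g'
  'g' (pos 6) + 24 = pos 4 = 'e'
  'h' (pos 7) + 24 = pos 5 = 'f'
  'i' (pos 8) + 24 = pos 6 = 'g'
Result: gefg

gefg


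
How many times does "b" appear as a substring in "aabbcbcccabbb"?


Searching for "b" in "aabbcbcccabbb"
Scanning each position:
  Position 0: "a" => no
  Position 1: "a" => no
  Position 2: "b" => MATCH
  Position 3: "b" => MATCH
  Position 4: "c" => no
  Position 5: "b" => MATCH
  Position 6: "c" => no
  Position 7: "c" => no
  Position 8: "c" => no
  Position 9: "a" => no
  Position 10: "b" => MATCH
  Position 11: "b" => MATCH
  Position 12: "b" => MATCH
Total occurrences: 6

6


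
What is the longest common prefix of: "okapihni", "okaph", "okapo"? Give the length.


Words: okapihni, okaph, okapo
  Position 0: all 'o' => match
  Position 1: all 'k' => match
  Position 2: all 'a' => match
  Position 3: all 'p' => match
  Position 4: ('i', 'h', 'o') => mismatch, stop
LCP = "okap" (length 4)

4


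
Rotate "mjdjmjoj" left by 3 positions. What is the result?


Input: "mjdjmjoj", rotate left by 3
First 3 characters: "mjd"
Remaining characters: "jmjoj"
Concatenate remaining + first: "jmjoj" + "mjd" = "jmjojmjd"

jmjojmjd


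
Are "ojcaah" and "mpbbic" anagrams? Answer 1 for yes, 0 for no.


Strings: "ojcaah", "mpbbic"
Sorted first:  aachjo
Sorted second: bbcimp
Differ at position 0: 'a' vs 'b' => not anagrams

0


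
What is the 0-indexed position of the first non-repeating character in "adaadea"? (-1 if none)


Input: adaadea
Character frequencies:
  'a': 4
  'd': 2
  'e': 1
Scanning left to right for freq == 1:
  Position 0 ('a'): freq=4, skip
  Position 1 ('d'): freq=2, skip
  Position 2 ('a'): freq=4, skip
  Position 3 ('a'): freq=4, skip
  Position 4 ('d'): freq=2, skip
  Position 5 ('e'): unique! => answer = 5

5


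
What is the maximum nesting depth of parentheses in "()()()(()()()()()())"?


Input: "()()()(()()()()()())"
Tracking depth:
  Position 0 '(': depth becomes 1
  Position 1 ')': depth becomes 0
  Position 2 '(': depth becomes 1
  Position 3 ')': depth becomes 0
  Position 4 '(': depth becomes 1
  Position 5 ')': depth becomes 0
  Position 6 '(': depth becomes 1
  Position 7 '(': depth becomes 2
  Position 8 ')': depth becomes 1
  Position 9 '(': depth becomes 2
  Position 10 ')': depth becomes 1
  Position 11 '(': depth becomes 2
  Position 12 ')': depth becomes 1
  Position 13 '(': depth becomes 2
  Position 14 ')': depth becomes 1
  Position 15 '(': depth becomes 2
  Position 16 ')': depth becomes 1
  Position 17 '(': depth becomes 2
  Position 18 ')': depth becomes 1
  Position 19 ')': depth becomes 0
Maximum depth reached: 2

2


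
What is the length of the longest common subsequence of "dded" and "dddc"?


LCS of "dded" and "dddc"
DP table:
           d    d    d    c
      0    0    0    0    0
  d   0    1    1    1    1
  d   0    1    2    2    2
  e   0    1    2    2    2
  d   0    1    2    3    3
LCS length = dp[4][4] = 3

3


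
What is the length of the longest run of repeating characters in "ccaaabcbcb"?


Input: "ccaaabcbcb"
Scanning for longest run:
  Position 1 ('c'): continues run of 'c', length=2
  Position 2 ('a'): new char, reset run to 1
  Position 3 ('a'): continues run of 'a', length=2
  Position 4 ('a'): continues run of 'a', length=3
  Position 5 ('b'): new char, reset run to 1
  Position 6 ('c'): new char, reset run to 1
  Position 7 ('b'): new char, reset run to 1
  Position 8 ('c'): new char, reset run to 1
  Position 9 ('b'): new char, reset run to 1
Longest run: 'a' with length 3

3


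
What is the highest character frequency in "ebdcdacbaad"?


Input: ebdcdacbaad
Character counts:
  'a': 3
  'b': 2
  'c': 2
  'd': 3
  'e': 1
Maximum frequency: 3

3


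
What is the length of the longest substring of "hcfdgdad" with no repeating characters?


Input: "hcfdgdad"
Sliding window (track last position of each char):
  Position 0 ('h'): window [0,0] length 1 -- new best
  Position 1 ('c'): window [0,1] length 2 -- new best
  Position 2 ('f'): window [0,2] length 3 -- new best
  Position 3 ('d'): window [0,3] length 4 -- new best
  Position 4 ('g'): window [0,4] length 5 -- new best
  Position 5 ('d'): repeat (last at 3), move window start to 4
  Position 5 ('d'): window [4,5] length 2
  Position 6 ('a'): window [4,6] length 3
  Position 7 ('d'): repeat (last at 5), move window start to 6
  Position 7 ('d'): window [6,7] length 2
Longest substring with no repeats: "hcfdg" with length 5

5


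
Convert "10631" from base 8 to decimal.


Input: "10631" in base 8
Positional expansion:
  Digit '1' (value 1) x 8^4 = 4096
  Digit '0' (value 0) x 8^3 = 0
  Digit '6' (value 6) x 8^2 = 384
  Digit '3' (value 3) x 8^1 = 24
  Digit '1' (value 1) x 8^0 = 1
Sum = 4505

4505


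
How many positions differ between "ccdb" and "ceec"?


Comparing "ccdb" and "ceec" position by position:
  Position 0: 'c' vs 'c' => same
  Position 1: 'c' vs 'e' => DIFFER
  Position 2: 'd' vs 'e' => DIFFER
  Position 3: 'b' vs 'c' => DIFFER
Positions that differ: 3

3


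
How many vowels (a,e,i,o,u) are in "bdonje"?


Input: bdonje
Checking each character:
  'b' at position 0: consonant
  'd' at position 1: consonant
  'o' at position 2: vowel (running total: 1)
  'n' at position 3: consonant
  'j' at position 4: consonant
  'e' at position 5: vowel (running total: 2)
Total vowels: 2

2


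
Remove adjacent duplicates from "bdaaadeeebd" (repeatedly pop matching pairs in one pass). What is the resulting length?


Input: bdaaadeeebd
Stack-based adjacent duplicate removal:
  Read 'b': push. Stack: b
  Read 'd': push. Stack: bd
  Read 'a': push. Stack: bda
  Read 'a': matches stack top 'a' => pop. Stack: bd
  Read 'a': push. Stack: bda
  Read 'd': push. Stack: bdad
  Read 'e': push. Stack: bdade
  Read 'e': matches stack top 'e' => pop. Stack: bdad
  Read 'e': push. Stack: bdade
  Read 'b': push. Stack: bdadeb
  Read 'd': push. Stack: bdadebd
Final stack: "bdadebd" (length 7)

7


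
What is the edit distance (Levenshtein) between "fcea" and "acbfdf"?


Computing edit distance: "fcea" -> "acbfdf"
DP table:
           a    c    b    f    d    f
      0    1    2    3    4    5    6
  f   1    1    2    3    3    4    5
  c   2    2    1    2    3    4    5
  e   3    3    2    2    3    4    5
  a   4    3    3    3    3    4    5
Edit distance = dp[4][6] = 5

5


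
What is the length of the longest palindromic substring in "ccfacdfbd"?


Input: "ccfacdfbd"
Checking substrings for palindromes:
  [0:2] "cc" (len 2) => palindrome
Longest palindromic substring: "cc" with length 2

2


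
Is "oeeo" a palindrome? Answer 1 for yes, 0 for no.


Input: oeeo
Reversed: oeeo
  Compare pos 0 ('o') with pos 3 ('o'): match
  Compare pos 1 ('e') with pos 2 ('e'): match
Result: palindrome

1


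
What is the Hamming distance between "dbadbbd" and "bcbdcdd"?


Comparing "dbadbbd" and "bcbdcdd" position by position:
  Position 0: 'd' vs 'b' => differ
  Position 1: 'b' vs 'c' => differ
  Position 2: 'a' vs 'b' => differ
  Position 3: 'd' vs 'd' => same
  Position 4: 'b' vs 'c' => differ
  Position 5: 'b' vs 'd' => differ
  Position 6: 'd' vs 'd' => same
Total differences (Hamming distance): 5

5


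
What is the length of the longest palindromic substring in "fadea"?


Input: "fadea"
Checking substrings for palindromes:
  No multi-char palindromic substrings found
Longest palindromic substring: "f" with length 1

1


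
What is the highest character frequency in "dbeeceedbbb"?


Input: dbeeceedbbb
Character counts:
  'b': 4
  'c': 1
  'd': 2
  'e': 4
Maximum frequency: 4

4


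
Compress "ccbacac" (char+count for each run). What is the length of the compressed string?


Input: ccbacac
Runs:
  'c' x 2 => "c2"
  'b' x 1 => "b1"
  'a' x 1 => "a1"
  'c' x 1 => "c1"
  'a' x 1 => "a1"
  'c' x 1 => "c1"
Compressed: "c2b1a1c1a1c1"
Compressed length: 12

12


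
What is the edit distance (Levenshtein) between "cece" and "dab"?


Computing edit distance: "cece" -> "dab"
DP table:
           d    a    b
      0    1    2    3
  c   1    1    2    3
  e   2    2    2    3
  c   3    3    3    3
  e   4    4    4    4
Edit distance = dp[4][3] = 4

4


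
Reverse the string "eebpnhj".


Input: eebpnhj
Reading characters right to left:
  Position 6: 'j'
  Position 5: 'h'
  Position 4: 'n'
  Position 3: 'p'
  Position 2: 'b'
  Position 1: 'e'
  Position 0: 'e'
Reversed: jhnpbee

jhnpbee


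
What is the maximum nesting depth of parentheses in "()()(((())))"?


Input: "()()(((())))"
Tracking depth:
  Position 0 '(': depth becomes 1
  Position 1 ')': depth becomes 0
  Position 2 '(': depth becomes 1
  Position 3 ')': depth becomes 0
  Position 4 '(': depth becomes 1
  Position 5 '(': depth becomes 2
  Position 6 '(': depth becomes 3
  Position 7 '(': depth becomes 4
  Position 8 ')': depth becomes 3
  Position 9 ')': depth becomes 2
  Position 10 ')': depth becomes 1
  Position 11 ')': depth becomes 0
Maximum depth reached: 4

4


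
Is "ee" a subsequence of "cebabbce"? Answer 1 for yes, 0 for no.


Check if "ee" is a subsequence of "cebabbce"
Greedy scan:
  Position 0 ('c'): no match needed
  Position 1 ('e'): matches sub[0] = 'e'
  Position 2 ('b'): no match needed
  Position 3 ('a'): no match needed
  Position 4 ('b'): no match needed
  Position 5 ('b'): no match needed
  Position 6 ('c'): no match needed
  Position 7 ('e'): matches sub[1] = 'e'
All 2 characters matched => is a subsequence

1


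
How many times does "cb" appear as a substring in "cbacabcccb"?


Searching for "cb" in "cbacabcccb"
Scanning each position:
  Position 0: "cb" => MATCH
  Position 1: "ba" => no
  Position 2: "ac" => no
  Position 3: "ca" => no
  Position 4: "ab" => no
  Position 5: "bc" => no
  Position 6: "cc" => no
  Position 7: "cc" => no
  Position 8: "cb" => MATCH
Total occurrences: 2

2


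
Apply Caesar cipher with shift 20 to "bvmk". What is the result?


Caesar cipher: shift "bvmk" by 20
  'b' (pos 1) + 20 = pos 21 = 'v'
  'v' (pos 21) + 20 = pos 15 = 'p'
  'm' (pos 12) + 20 = pos 6 = 'g'
  'k' (pos 10) + 20 = pos 4 = 'e'
Result: vpge

vpge


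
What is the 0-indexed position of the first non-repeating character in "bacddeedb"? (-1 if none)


Input: bacddeedb
Character frequencies:
  'a': 1
  'b': 2
  'c': 1
  'd': 3
  'e': 2
Scanning left to right for freq == 1:
  Position 0 ('b'): freq=2, skip
  Position 1 ('a'): unique! => answer = 1

1


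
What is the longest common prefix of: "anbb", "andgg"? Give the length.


Words: anbb, andgg
  Position 0: all 'a' => match
  Position 1: all 'n' => match
  Position 2: ('b', 'd') => mismatch, stop
LCP = "an" (length 2)

2


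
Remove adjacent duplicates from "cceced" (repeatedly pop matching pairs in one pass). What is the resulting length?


Input: cceced
Stack-based adjacent duplicate removal:
  Read 'c': push. Stack: c
  Read 'c': matches stack top 'c' => pop. Stack: (empty)
  Read 'e': push. Stack: e
  Read 'c': push. Stack: ec
  Read 'e': push. Stack: ece
  Read 'd': push. Stack: eced
Final stack: "eced" (length 4)

4


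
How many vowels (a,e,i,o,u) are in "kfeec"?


Input: kfeec
Checking each character:
  'k' at position 0: consonant
  'f' at position 1: consonant
  'e' at position 2: vowel (running total: 1)
  'e' at position 3: vowel (running total: 2)
  'c' at position 4: consonant
Total vowels: 2

2


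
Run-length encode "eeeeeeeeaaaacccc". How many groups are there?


Input: eeeeeeeeaaaacccc
Scanning for consecutive runs:
  Group 1: 'e' x 8 (positions 0-7)
  Group 2: 'a' x 4 (positions 8-11)
  Group 3: 'c' x 4 (positions 12-15)
Total groups: 3

3


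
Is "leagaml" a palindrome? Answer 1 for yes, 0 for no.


Input: leagaml
Reversed: lmagael
  Compare pos 0 ('l') with pos 6 ('l'): match
  Compare pos 1 ('e') with pos 5 ('m'): MISMATCH
  Compare pos 2 ('a') with pos 4 ('a'): match
Result: not a palindrome

0


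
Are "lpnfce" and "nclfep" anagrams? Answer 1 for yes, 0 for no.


Strings: "lpnfce", "nclfep"
Sorted first:  ceflnp
Sorted second: ceflnp
Sorted forms match => anagrams

1


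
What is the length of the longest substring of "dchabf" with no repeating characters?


Input: "dchabf"
Sliding window (track last position of each char):
  Position 0 ('d'): window [0,0] length 1 -- new best
  Position 1 ('c'): window [0,1] length 2 -- new best
  Position 2 ('h'): window [0,2] length 3 -- new best
  Position 3 ('a'): window [0,3] length 4 -- new best
  Position 4 ('b'): window [0,4] length 5 -- new best
  Position 5 ('f'): window [0,5] length 6 -- new best
Longest substring with no repeats: "dchabf" with length 6

6


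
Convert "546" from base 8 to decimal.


Input: "546" in base 8
Positional expansion:
  Digit '5' (value 5) x 8^2 = 320
  Digit '4' (value 4) x 8^1 = 32
  Digit '6' (value 6) x 8^0 = 6
Sum = 358

358


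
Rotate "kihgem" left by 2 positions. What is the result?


Input: "kihgem", rotate left by 2
First 2 characters: "ki"
Remaining characters: "hgem"
Concatenate remaining + first: "hgem" + "ki" = "hgemki"

hgemki


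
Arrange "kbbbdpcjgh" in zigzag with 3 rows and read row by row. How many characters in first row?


Zigzag "kbbbdpcjgh" into 3 rows:
Placing characters:
  'k' => row 0
  'b' => row 1
  'b' => row 2
  'b' => row 1
  'd' => row 0
  'p' => row 1
  'c' => row 2
  'j' => row 1
  'g' => row 0
  'h' => row 1
Rows:
  Row 0: "kdg"
  Row 1: "bbpjh"
  Row 2: "bc"
First row length: 3

3


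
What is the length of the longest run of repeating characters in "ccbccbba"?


Input: "ccbccbba"
Scanning for longest run:
  Position 1 ('c'): continues run of 'c', length=2
  Position 2 ('b'): new char, reset run to 1
  Position 3 ('c'): new char, reset run to 1
  Position 4 ('c'): continues run of 'c', length=2
  Position 5 ('b'): new char, reset run to 1
  Position 6 ('b'): continues run of 'b', length=2
  Position 7 ('a'): new char, reset run to 1
Longest run: 'c' with length 2

2


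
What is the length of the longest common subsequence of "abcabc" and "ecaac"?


LCS of "abcabc" and "ecaac"
DP table:
           e    c    a    a    c
      0    0    0    0    0    0
  a   0    0    0    1    1    1
  b   0    0    0    1    1    1
  c   0    0    1    1    1    2
  a   0    0    1    2    2    2
  b   0    0    1    2    2    2
  c   0    0    1    2    2    3
LCS length = dp[6][5] = 3

3


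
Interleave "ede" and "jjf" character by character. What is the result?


Interleaving "ede" and "jjf":
  Position 0: 'e' from first, 'j' from second => "ej"
  Position 1: 'd' from first, 'j' from second => "dj"
  Position 2: 'e' from first, 'f' from second => "ef"
Result: ejdjef

ejdjef


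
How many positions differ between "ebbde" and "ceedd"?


Comparing "ebbde" and "ceedd" position by position:
  Position 0: 'e' vs 'c' => DIFFER
  Position 1: 'b' vs 'e' => DIFFER
  Position 2: 'b' vs 'e' => DIFFER
  Position 3: 'd' vs 'd' => same
  Position 4: 'e' vs 'd' => DIFFER
Positions that differ: 4

4


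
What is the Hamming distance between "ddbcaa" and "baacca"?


Comparing "ddbcaa" and "baacca" position by position:
  Position 0: 'd' vs 'b' => differ
  Position 1: 'd' vs 'a' => differ
  Position 2: 'b' vs 'a' => differ
  Position 3: 'c' vs 'c' => same
  Position 4: 'a' vs 'c' => differ
  Position 5: 'a' vs 'a' => same
Total differences (Hamming distance): 4

4


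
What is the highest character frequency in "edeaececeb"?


Input: edeaececeb
Character counts:
  'a': 1
  'b': 1
  'c': 2
  'd': 1
  'e': 5
Maximum frequency: 5

5


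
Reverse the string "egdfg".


Input: egdfg
Reading characters right to left:
  Position 4: 'g'
  Position 3: 'f'
  Position 2: 'd'
  Position 1: 'g'
  Position 0: 'e'
Reversed: gfdge

gfdge


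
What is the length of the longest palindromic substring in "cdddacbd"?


Input: "cdddacbd"
Checking substrings for palindromes:
  [1:4] "ddd" (len 3) => palindrome
  [1:3] "dd" (len 2) => palindrome
  [2:4] "dd" (len 2) => palindrome
Longest palindromic substring: "ddd" with length 3

3


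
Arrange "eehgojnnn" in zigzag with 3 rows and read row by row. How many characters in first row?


Zigzag "eehgojnnn" into 3 rows:
Placing characters:
  'e' => row 0
  'e' => row 1
  'h' => row 2
  'g' => row 1
  'o' => row 0
  'j' => row 1
  'n' => row 2
  'n' => row 1
  'n' => row 0
Rows:
  Row 0: "eon"
  Row 1: "egjn"
  Row 2: "hn"
First row length: 3

3


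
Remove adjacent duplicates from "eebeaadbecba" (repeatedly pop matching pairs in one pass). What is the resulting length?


Input: eebeaadbecba
Stack-based adjacent duplicate removal:
  Read 'e': push. Stack: e
  Read 'e': matches stack top 'e' => pop. Stack: (empty)
  Read 'b': push. Stack: b
  Read 'e': push. Stack: be
  Read 'a': push. Stack: bea
  Read 'a': matches stack top 'a' => pop. Stack: be
  Read 'd': push. Stack: bed
  Read 'b': push. Stack: bedb
  Read 'e': push. Stack: bedbe
  Read 'c': push. Stack: bedbec
  Read 'b': push. Stack: bedbecb
  Read 'a': push. Stack: bedbecba
Final stack: "bedbecba" (length 8)

8


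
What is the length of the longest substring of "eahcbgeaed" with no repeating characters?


Input: "eahcbgeaed"
Sliding window (track last position of each char):
  Position 0 ('e'): window [0,0] length 1 -- new best
  Position 1 ('a'): window [0,1] length 2 -- new best
  Position 2 ('h'): window [0,2] length 3 -- new best
  Position 3 ('c'): window [0,3] length 4 -- new best
  Position 4 ('b'): window [0,4] length 5 -- new best
  Position 5 ('g'): window [0,5] length 6 -- new best
  Position 6 ('e'): repeat (last at 0), move window start to 1
  Position 6 ('e'): window [1,6] length 6
  Position 7 ('a'): repeat (last at 1), move window start to 2
  Position 7 ('a'): window [2,7] length 6
  Position 8 ('e'): repeat (last at 6), move window start to 7
  Position 8 ('e'): window [7,8] length 2
  Position 9 ('d'): window [7,9] length 3
Longest substring with no repeats: "eahcbg" with length 6

6


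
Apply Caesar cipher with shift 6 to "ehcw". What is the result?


Caesar cipher: shift "ehcw" by 6
  'e' (pos 4) + 6 = pos 10 = 'k'
  'h' (pos 7) + 6 = pos 13 = 'n'
  'c' (pos 2) + 6 = pos 8 = 'i'
  'w' (pos 22) + 6 = pos 2 = 'c'
Result: knic

knic


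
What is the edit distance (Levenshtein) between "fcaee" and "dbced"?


Computing edit distance: "fcaee" -> "dbced"
DP table:
           d    b    c    e    d
      0    1    2    3    4    5
  f   1    1    2    3    4    5
  c   2    2    2    2    3    4
  a   3    3    3    3    3    4
  e   4    4    4    4    3    4
  e   5    5    5    5    4    4
Edit distance = dp[5][5] = 4

4


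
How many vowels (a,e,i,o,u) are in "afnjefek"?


Input: afnjefek
Checking each character:
  'a' at position 0: vowel (running total: 1)
  'f' at position 1: consonant
  'n' at position 2: consonant
  'j' at position 3: consonant
  'e' at position 4: vowel (running total: 2)
  'f' at position 5: consonant
  'e' at position 6: vowel (running total: 3)
  'k' at position 7: consonant
Total vowels: 3

3


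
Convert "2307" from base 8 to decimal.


Input: "2307" in base 8
Positional expansion:
  Digit '2' (value 2) x 8^3 = 1024
  Digit '3' (value 3) x 8^2 = 192
  Digit '0' (value 0) x 8^1 = 0
  Digit '7' (value 7) x 8^0 = 7
Sum = 1223

1223


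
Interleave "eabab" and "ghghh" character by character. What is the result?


Interleaving "eabab" and "ghghh":
  Position 0: 'e' from first, 'g' from second => "eg"
  Position 1: 'a' from first, 'h' from second => "ah"
  Position 2: 'b' from first, 'g' from second => "bg"
  Position 3: 'a' from first, 'h' from second => "ah"
  Position 4: 'b' from first, 'h' from second => "bh"
Result: egahbgahbh

egahbgahbh


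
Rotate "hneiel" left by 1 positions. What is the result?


Input: "hneiel", rotate left by 1
First 1 characters: "h"
Remaining characters: "neiel"
Concatenate remaining + first: "neiel" + "h" = "neielh"

neielh


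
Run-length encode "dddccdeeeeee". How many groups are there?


Input: dddccdeeeeee
Scanning for consecutive runs:
  Group 1: 'd' x 3 (positions 0-2)
  Group 2: 'c' x 2 (positions 3-4)
  Group 3: 'd' x 1 (positions 5-5)
  Group 4: 'e' x 6 (positions 6-11)
Total groups: 4

4


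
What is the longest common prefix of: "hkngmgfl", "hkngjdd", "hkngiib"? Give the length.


Words: hkngmgfl, hkngjdd, hkngiib
  Position 0: all 'h' => match
  Position 1: all 'k' => match
  Position 2: all 'n' => match
  Position 3: all 'g' => match
  Position 4: ('m', 'j', 'i') => mismatch, stop
LCP = "hkng" (length 4)

4


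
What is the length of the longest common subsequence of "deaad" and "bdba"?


LCS of "deaad" and "bdba"
DP table:
           b    d    b    a
      0    0    0    0    0
  d   0    0    1    1    1
  e   0    0    1    1    1
  a   0    0    1    1    2
  a   0    0    1    1    2
  d   0    0    1    1    2
LCS length = dp[5][4] = 2

2


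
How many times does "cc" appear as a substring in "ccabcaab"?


Searching for "cc" in "ccabcaab"
Scanning each position:
  Position 0: "cc" => MATCH
  Position 1: "ca" => no
  Position 2: "ab" => no
  Position 3: "bc" => no
  Position 4: "ca" => no
  Position 5: "aa" => no
  Position 6: "ab" => no
Total occurrences: 1

1


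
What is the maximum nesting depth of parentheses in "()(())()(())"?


Input: "()(())()(())"
Tracking depth:
  Position 0 '(': depth becomes 1
  Position 1 ')': depth becomes 0
  Position 2 '(': depth becomes 1
  Position 3 '(': depth becomes 2
  Position 4 ')': depth becomes 1
  Position 5 ')': depth becomes 0
  Position 6 '(': depth becomes 1
  Position 7 ')': depth becomes 0
  Position 8 '(': depth becomes 1
  Position 9 '(': depth becomes 2
  Position 10 ')': depth becomes 1
  Position 11 ')': depth becomes 0
Maximum depth reached: 2

2


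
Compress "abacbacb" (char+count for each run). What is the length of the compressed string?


Input: abacbacb
Runs:
  'a' x 1 => "a1"
  'b' x 1 => "b1"
  'a' x 1 => "a1"
  'c' x 1 => "c1"
  'b' x 1 => "b1"
  'a' x 1 => "a1"
  'c' x 1 => "c1"
  'b' x 1 => "b1"
Compressed: "a1b1a1c1b1a1c1b1"
Compressed length: 16

16


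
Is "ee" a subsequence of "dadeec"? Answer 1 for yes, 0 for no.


Check if "ee" is a subsequence of "dadeec"
Greedy scan:
  Position 0 ('d'): no match needed
  Position 1 ('a'): no match needed
  Position 2 ('d'): no match needed
  Position 3 ('e'): matches sub[0] = 'e'
  Position 4 ('e'): matches sub[1] = 'e'
  Position 5 ('c'): no match needed
All 2 characters matched => is a subsequence

1


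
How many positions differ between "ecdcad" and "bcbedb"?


Comparing "ecdcad" and "bcbedb" position by position:
  Position 0: 'e' vs 'b' => DIFFER
  Position 1: 'c' vs 'c' => same
  Position 2: 'd' vs 'b' => DIFFER
  Position 3: 'c' vs 'e' => DIFFER
  Position 4: 'a' vs 'd' => DIFFER
  Position 5: 'd' vs 'b' => DIFFER
Positions that differ: 5

5


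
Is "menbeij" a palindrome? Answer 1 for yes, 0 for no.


Input: menbeij
Reversed: jiebnem
  Compare pos 0 ('m') with pos 6 ('j'): MISMATCH
  Compare pos 1 ('e') with pos 5 ('i'): MISMATCH
  Compare pos 2 ('n') with pos 4 ('e'): MISMATCH
Result: not a palindrome

0


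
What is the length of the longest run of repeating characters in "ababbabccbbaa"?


Input: "ababbabccbbaa"
Scanning for longest run:
  Position 1 ('b'): new char, reset run to 1
  Position 2 ('a'): new char, reset run to 1
  Position 3 ('b'): new char, reset run to 1
  Position 4 ('b'): continues run of 'b', length=2
  Position 5 ('a'): new char, reset run to 1
  Position 6 ('b'): new char, reset run to 1
  Position 7 ('c'): new char, reset run to 1
  Position 8 ('c'): continues run of 'c', length=2
  Position 9 ('b'): new char, reset run to 1
  Position 10 ('b'): continues run of 'b', length=2
  Position 11 ('a'): new char, reset run to 1
  Position 12 ('a'): continues run of 'a', length=2
Longest run: 'b' with length 2

2


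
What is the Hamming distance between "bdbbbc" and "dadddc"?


Comparing "bdbbbc" and "dadddc" position by position:
  Position 0: 'b' vs 'd' => differ
  Position 1: 'd' vs 'a' => differ
  Position 2: 'b' vs 'd' => differ
  Position 3: 'b' vs 'd' => differ
  Position 4: 'b' vs 'd' => differ
  Position 5: 'c' vs 'c' => same
Total differences (Hamming distance): 5

5


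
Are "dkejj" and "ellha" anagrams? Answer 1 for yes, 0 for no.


Strings: "dkejj", "ellha"
Sorted first:  dejjk
Sorted second: aehll
Differ at position 0: 'd' vs 'a' => not anagrams

0


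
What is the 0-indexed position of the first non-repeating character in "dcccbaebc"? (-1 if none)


Input: dcccbaebc
Character frequencies:
  'a': 1
  'b': 2
  'c': 4
  'd': 1
  'e': 1
Scanning left to right for freq == 1:
  Position 0 ('d'): unique! => answer = 0

0


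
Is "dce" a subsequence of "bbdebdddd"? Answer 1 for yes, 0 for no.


Check if "dce" is a subsequence of "bbdebdddd"
Greedy scan:
  Position 0 ('b'): no match needed
  Position 1 ('b'): no match needed
  Position 2 ('d'): matches sub[0] = 'd'
  Position 3 ('e'): no match needed
  Position 4 ('b'): no match needed
  Position 5 ('d'): no match needed
  Position 6 ('d'): no match needed
  Position 7 ('d'): no match needed
  Position 8 ('d'): no match needed
Only matched 1/3 characters => not a subsequence

0


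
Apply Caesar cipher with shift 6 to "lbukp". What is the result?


Caesar cipher: shift "lbukp" by 6
  'l' (pos 11) + 6 = pos 17 = 'r'
  'b' (pos 1) + 6 = pos 7 = 'h'
  'u' (pos 20) + 6 = pos 0 = 'a'
  'k' (pos 10) + 6 = pos 16 = 'q'
  'p' (pos 15) + 6 = pos 21 = 'v'
Result: rhaqv

rhaqv


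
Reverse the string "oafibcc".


Input: oafibcc
Reading characters right to left:
  Position 6: 'c'
  Position 5: 'c'
  Position 4: 'b'
  Position 3: 'i'
  Position 2: 'f'
  Position 1: 'a'
  Position 0: 'o'
Reversed: ccbifao

ccbifao


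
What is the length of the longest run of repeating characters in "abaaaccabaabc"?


Input: "abaaaccabaabc"
Scanning for longest run:
  Position 1 ('b'): new char, reset run to 1
  Position 2 ('a'): new char, reset run to 1
  Position 3 ('a'): continues run of 'a', length=2
  Position 4 ('a'): continues run of 'a', length=3
  Position 5 ('c'): new char, reset run to 1
  Position 6 ('c'): continues run of 'c', length=2
  Position 7 ('a'): new char, reset run to 1
  Position 8 ('b'): new char, reset run to 1
  Position 9 ('a'): new char, reset run to 1
  Position 10 ('a'): continues run of 'a', length=2
  Position 11 ('b'): new char, reset run to 1
  Position 12 ('c'): new char, reset run to 1
Longest run: 'a' with length 3

3


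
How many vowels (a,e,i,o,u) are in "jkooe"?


Input: jkooe
Checking each character:
  'j' at position 0: consonant
  'k' at position 1: consonant
  'o' at position 2: vowel (running total: 1)
  'o' at position 3: vowel (running total: 2)
  'e' at position 4: vowel (running total: 3)
Total vowels: 3

3


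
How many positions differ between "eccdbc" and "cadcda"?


Comparing "eccdbc" and "cadcda" position by position:
  Position 0: 'e' vs 'c' => DIFFER
  Position 1: 'c' vs 'a' => DIFFER
  Position 2: 'c' vs 'd' => DIFFER
  Position 3: 'd' vs 'c' => DIFFER
  Position 4: 'b' vs 'd' => DIFFER
  Position 5: 'c' vs 'a' => DIFFER
Positions that differ: 6

6


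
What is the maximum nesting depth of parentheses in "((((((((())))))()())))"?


Input: "((((((((())))))()())))"
Tracking depth:
  Position 0 '(': depth becomes 1
  Position 1 '(': depth becomes 2
  Position 2 '(': depth becomes 3
  Position 3 '(': depth becomes 4
  Position 4 '(': depth becomes 5
  Position 5 '(': depth becomes 6
  Position 6 '(': depth becomes 7
  Position 7 '(': depth becomes 8
  Position 8 '(': depth becomes 9
  Position 9 ')': depth becomes 8
  Position 10 ')': depth becomes 7
  Position 11 ')': depth becomes 6
  Position 12 ')': depth becomes 5
  Position 13 ')': depth becomes 4
  Position 14 ')': depth becomes 3
  Position 15 '(': depth becomes 4
  Position 16 ')': depth becomes 3
  Position 17 '(': depth becomes 4
  Position 18 ')': depth becomes 3
  Position 19 ')': depth becomes 2
  Position 20 ')': depth becomes 1
  Position 21 ')': depth becomes 0
Maximum depth reached: 9

9


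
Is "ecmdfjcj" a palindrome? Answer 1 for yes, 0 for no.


Input: ecmdfjcj
Reversed: jcjfdmce
  Compare pos 0 ('e') with pos 7 ('j'): MISMATCH
  Compare pos 1 ('c') with pos 6 ('c'): match
  Compare pos 2 ('m') with pos 5 ('j'): MISMATCH
  Compare pos 3 ('d') with pos 4 ('f'): MISMATCH
Result: not a palindrome

0


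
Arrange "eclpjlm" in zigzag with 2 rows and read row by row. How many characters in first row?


Zigzag "eclpjlm" into 2 rows:
Placing characters:
  'e' => row 0
  'c' => row 1
  'l' => row 0
  'p' => row 1
  'j' => row 0
  'l' => row 1
  'm' => row 0
Rows:
  Row 0: "eljm"
  Row 1: "cpl"
First row length: 4

4


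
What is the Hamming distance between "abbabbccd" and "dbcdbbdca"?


Comparing "abbabbccd" and "dbcdbbdca" position by position:
  Position 0: 'a' vs 'd' => differ
  Position 1: 'b' vs 'b' => same
  Position 2: 'b' vs 'c' => differ
  Position 3: 'a' vs 'd' => differ
  Position 4: 'b' vs 'b' => same
  Position 5: 'b' vs 'b' => same
  Position 6: 'c' vs 'd' => differ
  Position 7: 'c' vs 'c' => same
  Position 8: 'd' vs 'a' => differ
Total differences (Hamming distance): 5

5
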